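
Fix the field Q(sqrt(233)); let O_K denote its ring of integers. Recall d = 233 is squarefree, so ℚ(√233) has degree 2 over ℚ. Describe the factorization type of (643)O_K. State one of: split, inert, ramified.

d = 233 ≡ 1 (mod 4), so O_K = ℤ[(1+√233)/2] and disc(K) = d = 233.
643 ∤ 233, so 643 is unramified.
(233/643) = 233^321 mod 643 = 1, giving Legendre symbol 1.
(233/643) = 1, so 643 splits.

p splits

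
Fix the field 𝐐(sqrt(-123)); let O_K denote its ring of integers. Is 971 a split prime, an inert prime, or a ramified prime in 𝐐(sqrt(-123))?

splits completely

Since -123 ≡ 1 mod 4, the ring of integers is ℤ[(1+√-123)/2] with discriminant -123.
disc(K) = -123 is not divisible by 971; 971 is unramified.
Euler's criterion: (-123)^485 mod 971 = 1. Thus (-123|971) = 1.
(-123/971) = 1, so 971 splits.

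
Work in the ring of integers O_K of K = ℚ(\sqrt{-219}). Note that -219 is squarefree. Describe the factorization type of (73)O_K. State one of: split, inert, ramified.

-219 mod 4 = 1, hence disc K = -219 and O_K = ℤ[(1+√-219)/2].
Ramification test: 73 | -219. The prime 73 ramifies in K.

ramifies in O_K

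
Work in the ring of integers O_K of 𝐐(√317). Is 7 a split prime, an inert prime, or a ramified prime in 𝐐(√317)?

d = 317 ≡ 1 (mod 4), so O_K = ℤ[(1+√317)/2] and disc(K) = d = 317.
disc(K) = 317 is not divisible by 7; 7 is unramified.
Compute (317/7) via Euler: 2^((7-1)/2) mod 7 = 1, so (317/7) = 1.
d is a quadratic residue mod p, hence 7 splits in O_K.

splits completely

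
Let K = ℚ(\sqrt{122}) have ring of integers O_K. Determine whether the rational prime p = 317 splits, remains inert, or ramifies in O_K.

122 mod 4 = 2, hence disc K = 4·122 = 488 and O_K = ℤ[√122].
Since gcd(317, 488) = 1 the prime 317 does not ramify.
Legendre symbol by Euler's criterion: (122/317) ≡ 122^158 ≡ 316 (mod 317), i.e. (122/317) = -1.
(122/317) = -1, so 317 is inert.

p is inert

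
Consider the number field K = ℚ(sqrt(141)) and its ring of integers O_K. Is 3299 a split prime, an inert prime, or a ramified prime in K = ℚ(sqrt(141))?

141 mod 4 = 1, hence disc K = 141 and O_K = ℤ[(1+√141)/2].
disc(K) = 141 is not divisible by 3299; 3299 is unramified.
Compute (141/3299) via Euler: 141^((3299-1)/2) mod 3299 = 3298, so (141/3299) = -1.
(141/3299) = -1, so 3299 is inert.

remains prime (inert)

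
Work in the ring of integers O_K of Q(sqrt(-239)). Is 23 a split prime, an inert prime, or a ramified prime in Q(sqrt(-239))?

Since -239 ≡ 1 mod 4, the ring of integers is ℤ[(1+√-239)/2] with discriminant -239.
disc(K) = -239 is not divisible by 23; 23 is unramified.
Euler's criterion: (-239)^11 mod 23 = 22. Thus (-239|23) = -1.
Legendre symbol -1 ⇒ 23 is inert.

p is inert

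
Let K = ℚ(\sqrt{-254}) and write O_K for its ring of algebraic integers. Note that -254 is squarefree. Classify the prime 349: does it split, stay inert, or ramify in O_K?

split — (349) = 𝔭₁𝔭₂ with 𝔭₁ ≠ 𝔭₂

-254 mod 4 = 2, hence disc K = 4·(-254) = -1016 and O_K = ℤ[√-254].
Since gcd(349, -1016) = 1 the prime 349 does not ramify.
Compute (-254/349) via Euler: 95^((349-1)/2) mod 349 = 1, so (-254/349) = 1.
d is a quadratic residue mod p, hence 349 splits in O_K.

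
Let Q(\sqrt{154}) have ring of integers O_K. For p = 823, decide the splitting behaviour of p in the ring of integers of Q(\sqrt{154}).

d = 154 ≡ 2 (mod 4), so O_K = ℤ[√154] and disc(K) = 4d = 616.
823 ∤ 616, so 823 is unramified.
Legendre symbol by Euler's criterion: (154/823) ≡ 154^411 ≡ 1 (mod 823), i.e. (154/823) = 1.
Legendre symbol 1 ⇒ 823 is split.

p splits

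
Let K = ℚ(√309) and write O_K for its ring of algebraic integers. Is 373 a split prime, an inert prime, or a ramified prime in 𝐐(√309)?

splits completely

309 mod 4 = 1, hence disc K = 309 and O_K = ℤ[(1+√309)/2].
373 ∤ 309, so 373 is unramified.
(309/373) = 309^186 mod 373 = 1, giving Legendre symbol 1.
(309/373) = 1, so 373 splits.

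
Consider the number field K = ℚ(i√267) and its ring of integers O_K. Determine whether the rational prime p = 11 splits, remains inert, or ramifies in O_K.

p is inert

Since -267 ≡ 1 mod 4, the ring of integers is ℤ[(1+√-267)/2] with discriminant -267.
Since gcd(11, -267) = 1 the prime 11 does not ramify.
Legendre symbol by Euler's criterion: (-267/11) ≡ (-267)^5 ≡ 10 (mod 11), i.e. (-267/11) = -1.
d is a non-residue mod p, hence 11 remains inert in O_K.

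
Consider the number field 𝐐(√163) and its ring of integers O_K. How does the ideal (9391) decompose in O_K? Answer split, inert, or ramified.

163 mod 4 = 3, hence disc K = 4·163 = 652 and O_K = ℤ[√163].
disc(K) = 652 is not divisible by 9391; 9391 is unramified.
Legendre symbol by Euler's criterion: (163/9391) ≡ 163^4695 ≡ 9390 (mod 9391), i.e. (163/9391) = -1.
(163/9391) = -1, so 9391 is inert.

9391 remains inert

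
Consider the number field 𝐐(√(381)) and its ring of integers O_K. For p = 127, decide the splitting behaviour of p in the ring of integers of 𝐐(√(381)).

ramified

381 mod 4 = 1, hence disc K = 381 and O_K = ℤ[(1+√381)/2].
Ramification test: 127 | 381. The prime 127 ramifies in K.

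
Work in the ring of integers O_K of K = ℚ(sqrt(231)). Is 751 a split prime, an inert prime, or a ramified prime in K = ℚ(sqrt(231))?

d = 231 ≡ 3 (mod 4), so O_K = ℤ[√231] and disc(K) = 4d = 924.
751 ∤ 924, so 751 is unramified.
(231/751) = 231^375 mod 751 = 750, giving Legendre symbol -1.
(231/751) = -1, so 751 is inert.

751 remains inert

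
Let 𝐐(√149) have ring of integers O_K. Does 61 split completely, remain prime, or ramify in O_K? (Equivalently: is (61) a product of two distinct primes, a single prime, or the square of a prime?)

61 splits in O_K

149 mod 4 = 1, hence disc K = 149 and O_K = ℤ[(1+√149)/2].
Since gcd(61, 149) = 1 the prime 61 does not ramify.
(149/61) = 27^30 mod 61 = 1, giving Legendre symbol 1.
d is a quadratic residue mod p, hence 61 splits in O_K.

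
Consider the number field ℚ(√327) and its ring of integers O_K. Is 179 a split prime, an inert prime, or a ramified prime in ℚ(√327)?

d = 327 ≡ 3 (mod 4), so O_K = ℤ[√327] and disc(K) = 4d = 1308.
179 ∤ 1308, so 179 is unramified.
Compute (327/179) via Euler: 148^((179-1)/2) mod 179 = 178, so (327/179) = -1.
(327/179) = -1, so 179 is inert.

inert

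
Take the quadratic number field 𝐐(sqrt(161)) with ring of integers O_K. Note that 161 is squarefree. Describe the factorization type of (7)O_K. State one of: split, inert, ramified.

ramified — (7) = 𝔭²

Since 161 ≡ 1 mod 4, the ring of integers is ℤ[(1+√161)/2] with discriminant 161.
Ramification test: 7 | 161. The prime 7 ramifies in K.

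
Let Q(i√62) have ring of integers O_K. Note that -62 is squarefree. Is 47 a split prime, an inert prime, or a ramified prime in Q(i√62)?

d = -62 ≡ 2 (mod 4), so O_K = ℤ[√-62] and disc(K) = 4d = -248.
Since gcd(47, -248) = 1 the prime 47 does not ramify.
(-62/47) = 32^23 mod 47 = 1, giving Legendre symbol 1.
Legendre symbol 1 ⇒ 47 is split.

split — (47) = 𝔭₁𝔭₂ with 𝔭₁ ≠ 𝔭₂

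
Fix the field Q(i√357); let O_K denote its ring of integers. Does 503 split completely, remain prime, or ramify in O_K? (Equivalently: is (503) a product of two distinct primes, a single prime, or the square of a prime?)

Since -357 ≢ 1 mod 4, the ring of integers is ℤ[√-357] with discriminant 4·(-357) = -1428.
disc(K) = -1428 is not divisible by 503; 503 is unramified.
(-357/503) = 146^251 mod 503 = 1, giving Legendre symbol 1.
(-357/503) = 1, so 503 splits.

503 splits in O_K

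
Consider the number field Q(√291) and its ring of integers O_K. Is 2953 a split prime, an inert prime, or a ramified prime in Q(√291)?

291 mod 4 = 3, hence disc K = 4·291 = 1164 and O_K = ℤ[√291].
disc(K) = 1164 is not divisible by 2953; 2953 is unramified.
(291/2953) = 291^1476 mod 2953 = 1, giving Legendre symbol 1.
(291/2953) = 1, so 2953 splits.

split — (2953) = 𝔭₁𝔭₂ with 𝔭₁ ≠ 𝔭₂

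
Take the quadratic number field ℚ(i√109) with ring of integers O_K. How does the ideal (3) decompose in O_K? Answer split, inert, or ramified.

-109 mod 4 = 3, hence disc K = 4·(-109) = -436 and O_K = ℤ[√-109].
Since gcd(3, -436) = 1 the prime 3 does not ramify.
(-109/3) = 2^1 mod 3 = 2, giving Legendre symbol -1.
(-109/3) = -1, so 3 is inert.

remains prime (inert)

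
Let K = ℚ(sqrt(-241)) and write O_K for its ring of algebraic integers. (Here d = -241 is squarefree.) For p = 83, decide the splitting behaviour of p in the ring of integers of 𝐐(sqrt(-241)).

83 remains inert

Since -241 ≢ 1 mod 4, the ring of integers is ℤ[√-241] with discriminant 4·(-241) = -964.
83 ∤ -964, so 83 is unramified.
Compute (-241/83) via Euler: 8^((83-1)/2) mod 83 = 82, so (-241/83) = -1.
d is a non-residue mod p, hence 83 remains inert in O_K.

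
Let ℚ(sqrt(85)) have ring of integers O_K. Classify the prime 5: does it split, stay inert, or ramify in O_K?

d = 85 ≡ 1 (mod 4), so O_K = ℤ[(1+√85)/2] and disc(K) = d = 85.
disc(K) = 85 = 5·17, so p = 5 is ramified.

ramifies in O_K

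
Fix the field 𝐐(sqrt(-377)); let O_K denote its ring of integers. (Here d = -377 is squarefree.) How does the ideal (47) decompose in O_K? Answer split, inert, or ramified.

d = -377 ≡ 3 (mod 4), so O_K = ℤ[√-377] and disc(K) = 4d = -1508.
disc(K) = -1508 is not divisible by 47; 47 is unramified.
Legendre symbol by Euler's criterion: (-377/47) ≡ (-377)^23 ≡ 46 (mod 47), i.e. (-377/47) = -1.
Legendre symbol -1 ⇒ 47 is inert.

47 remains inert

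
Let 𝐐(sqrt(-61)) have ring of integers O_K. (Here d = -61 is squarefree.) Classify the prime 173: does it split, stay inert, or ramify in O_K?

-61 mod 4 = 3, hence disc K = 4·(-61) = -244 and O_K = ℤ[√-61].
disc(K) = -244 is not divisible by 173; 173 is unramified.
(-61/173) = 112^86 mod 173 = 172, giving Legendre symbol -1.
(-61/173) = -1, so 173 is inert.

p is inert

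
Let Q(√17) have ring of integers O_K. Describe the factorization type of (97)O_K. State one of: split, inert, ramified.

d = 17 ≡ 1 (mod 4), so O_K = ℤ[(1+√17)/2] and disc(K) = d = 17.
97 ∤ 17, so 97 is unramified.
Legendre symbol by Euler's criterion: (17/97) ≡ 17^48 ≡ 96 (mod 97), i.e. (17/97) = -1.
Legendre symbol -1 ⇒ 97 is inert.

p is inert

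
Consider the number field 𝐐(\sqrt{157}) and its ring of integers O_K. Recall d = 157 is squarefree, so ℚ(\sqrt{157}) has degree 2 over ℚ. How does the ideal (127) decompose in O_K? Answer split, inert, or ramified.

split — (127) = 𝔭₁𝔭₂ with 𝔭₁ ≠ 𝔭₂

Since 157 ≡ 1 mod 4, the ring of integers is ℤ[(1+√157)/2] with discriminant 157.
127 ∤ 157, so 127 is unramified.
Compute (157/127) via Euler: 30^((127-1)/2) mod 127 = 1, so (157/127) = 1.
Legendre symbol 1 ⇒ 127 is split.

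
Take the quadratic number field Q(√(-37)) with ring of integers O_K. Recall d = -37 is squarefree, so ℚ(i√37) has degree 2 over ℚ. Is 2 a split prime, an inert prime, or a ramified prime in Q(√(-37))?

-37 mod 4 = 3, hence disc K = 4·(-37) = -148 and O_K = ℤ[√-37].
Ramification test: 2 | -148. The prime 2 ramifies in K.

p ramifies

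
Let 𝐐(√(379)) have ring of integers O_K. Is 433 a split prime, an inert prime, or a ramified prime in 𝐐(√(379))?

p splits

379 mod 4 = 3, hence disc K = 4·379 = 1516 and O_K = ℤ[√379].
disc(K) = 1516 is not divisible by 433; 433 is unramified.
Euler's criterion: 379^216 mod 433 = 1. Thus (379|433) = 1.
(379/433) = 1, so 433 splits.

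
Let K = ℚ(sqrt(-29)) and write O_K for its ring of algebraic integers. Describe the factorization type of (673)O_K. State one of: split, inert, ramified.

Since -29 ≢ 1 mod 4, the ring of integers is ℤ[√-29] with discriminant 4·(-29) = -116.
disc(K) = -116 is not divisible by 673; 673 is unramified.
Euler's criterion: (-29)^336 mod 673 = 1. Thus (-29|673) = 1.
d is a quadratic residue mod p, hence 673 splits in O_K.

p splits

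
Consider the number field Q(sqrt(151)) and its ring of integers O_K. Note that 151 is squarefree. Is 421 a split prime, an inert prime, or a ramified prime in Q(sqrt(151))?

remains prime (inert)

151 mod 4 = 3, hence disc K = 4·151 = 604 and O_K = ℤ[√151].
Since gcd(421, 604) = 1 the prime 421 does not ramify.
Compute (151/421) via Euler: 151^((421-1)/2) mod 421 = 420, so (151/421) = -1.
d is a non-residue mod p, hence 421 remains inert in O_K.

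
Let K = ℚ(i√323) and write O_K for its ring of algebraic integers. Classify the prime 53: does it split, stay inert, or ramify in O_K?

Since -323 ≡ 1 mod 4, the ring of integers is ℤ[(1+√-323)/2] with discriminant -323.
53 ∤ -323, so 53 is unramified.
Euler's criterion: (-323)^26 mod 53 = 52. Thus (-323|53) = -1.
d is a non-residue mod p, hence 53 remains inert in O_K.

inert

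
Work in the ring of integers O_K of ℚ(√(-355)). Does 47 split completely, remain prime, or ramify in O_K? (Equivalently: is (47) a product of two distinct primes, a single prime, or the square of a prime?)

d = -355 ≡ 1 (mod 4), so O_K = ℤ[(1+√-355)/2] and disc(K) = d = -355.
Since gcd(47, -355) = 1 the prime 47 does not ramify.
(-355/47) = 21^23 mod 47 = 1, giving Legendre symbol 1.
d is a quadratic residue mod p, hence 47 splits in O_K.

47 splits in O_K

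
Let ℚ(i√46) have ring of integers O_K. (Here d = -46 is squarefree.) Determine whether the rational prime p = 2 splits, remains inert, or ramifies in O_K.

ramified — (2) = 𝔭²

Since -46 ≢ 1 mod 4, the ring of integers is ℤ[√-46] with discriminant 4·(-46) = -184.
disc(K) = -184 = 2·(-92), so p = 2 is ramified.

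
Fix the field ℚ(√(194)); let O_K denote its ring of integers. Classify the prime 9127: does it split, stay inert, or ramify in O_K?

Since 194 ≢ 1 mod 4, the ring of integers is ℤ[√194] with discriminant 4·194 = 776.
Since gcd(9127, 776) = 1 the prime 9127 does not ramify.
(194/9127) = 194^4563 mod 9127 = 1, giving Legendre symbol 1.
d is a quadratic residue mod p, hence 9127 splits in O_K.

p splits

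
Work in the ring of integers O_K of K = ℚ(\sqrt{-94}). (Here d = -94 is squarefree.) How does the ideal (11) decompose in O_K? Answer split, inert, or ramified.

splits completely

d = -94 ≡ 2 (mod 4), so O_K = ℤ[√-94] and disc(K) = 4d = -376.
Since gcd(11, -376) = 1 the prime 11 does not ramify.
Euler's criterion: (-94)^5 mod 11 = 1. Thus (-94|11) = 1.
d is a quadratic residue mod p, hence 11 splits in O_K.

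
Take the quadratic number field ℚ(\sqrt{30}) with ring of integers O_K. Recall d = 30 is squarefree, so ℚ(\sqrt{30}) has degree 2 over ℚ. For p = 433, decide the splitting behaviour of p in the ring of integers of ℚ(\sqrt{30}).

d = 30 ≡ 2 (mod 4), so O_K = ℤ[√30] and disc(K) = 4d = 120.
433 ∤ 120, so 433 is unramified.
(30/433) = 30^216 mod 433 = 432, giving Legendre symbol -1.
d is a non-residue mod p, hence 433 remains inert in O_K.

433 remains inert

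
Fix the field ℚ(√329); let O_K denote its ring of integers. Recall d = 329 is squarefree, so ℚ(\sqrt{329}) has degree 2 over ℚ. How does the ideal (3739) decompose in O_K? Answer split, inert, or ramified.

remains prime (inert)

d = 329 ≡ 1 (mod 4), so O_K = ℤ[(1+√329)/2] and disc(K) = d = 329.
disc(K) = 329 is not divisible by 3739; 3739 is unramified.
Euler's criterion: 329^1869 mod 3739 = 3738. Thus (329|3739) = -1.
(329/3739) = -1, so 3739 is inert.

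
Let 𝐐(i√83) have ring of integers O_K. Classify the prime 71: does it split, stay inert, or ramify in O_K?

p is inert

d = -83 ≡ 1 (mod 4), so O_K = ℤ[(1+√-83)/2] and disc(K) = d = -83.
71 ∤ -83, so 71 is unramified.
Compute (-83/71) via Euler: 59^((71-1)/2) mod 71 = 70, so (-83/71) = -1.
d is a non-residue mod p, hence 71 remains inert in O_K.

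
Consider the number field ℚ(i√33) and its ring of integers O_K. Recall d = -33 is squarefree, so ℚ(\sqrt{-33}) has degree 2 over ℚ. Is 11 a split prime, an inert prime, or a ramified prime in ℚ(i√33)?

d = -33 ≡ 3 (mod 4), so O_K = ℤ[√-33] and disc(K) = 4d = -132.
disc(K) = -132 = 11·(-12), so p = 11 is ramified.

ramified — (11) = 𝔭²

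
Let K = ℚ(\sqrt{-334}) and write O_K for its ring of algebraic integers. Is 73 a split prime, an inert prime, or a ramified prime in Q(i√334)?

d = -334 ≡ 2 (mod 4), so O_K = ℤ[√-334] and disc(K) = 4d = -1336.
73 ∤ -1336, so 73 is unramified.
Compute (-334/73) via Euler: 31^((73-1)/2) mod 73 = 72, so (-334/73) = -1.
(-334/73) = -1, so 73 is inert.

73 remains inert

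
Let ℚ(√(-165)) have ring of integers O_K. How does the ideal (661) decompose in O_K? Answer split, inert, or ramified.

-165 mod 4 = 3, hence disc K = 4·(-165) = -660 and O_K = ℤ[√-165].
Since gcd(661, -660) = 1 the prime 661 does not ramify.
Euler's criterion: (-165)^330 mod 661 = 1. Thus (-165|661) = 1.
d is a quadratic residue mod p, hence 661 splits in O_K.

split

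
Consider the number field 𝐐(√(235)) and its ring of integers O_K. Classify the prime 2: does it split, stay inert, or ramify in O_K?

235 mod 4 = 3, hence disc K = 4·235 = 940 and O_K = ℤ[√235].
2 divides disc(K) = 940, so 2 ramifies.

ramifies in O_K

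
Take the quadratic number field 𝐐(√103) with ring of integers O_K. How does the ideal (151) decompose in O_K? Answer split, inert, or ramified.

splits completely

103 mod 4 = 3, hence disc K = 4·103 = 412 and O_K = ℤ[√103].
151 ∤ 412, so 151 is unramified.
Euler's criterion: 103^75 mod 151 = 1. Thus (103|151) = 1.
(103/151) = 1, so 151 splits.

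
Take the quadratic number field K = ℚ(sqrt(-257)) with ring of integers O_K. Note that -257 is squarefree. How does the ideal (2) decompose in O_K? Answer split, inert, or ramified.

ramified

d = -257 ≡ 3 (mod 4), so O_K = ℤ[√-257] and disc(K) = 4d = -1028.
disc(K) = -1028 = 2·(-514), so p = 2 is ramified.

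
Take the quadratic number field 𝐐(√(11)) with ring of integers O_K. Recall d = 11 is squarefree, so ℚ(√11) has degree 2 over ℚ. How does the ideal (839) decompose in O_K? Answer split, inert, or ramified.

inert — (839) stays prime in O_K

Since 11 ≢ 1 mod 4, the ring of integers is ℤ[√11] with discriminant 4·11 = 44.
839 ∤ 44, so 839 is unramified.
Legendre symbol by Euler's criterion: (11/839) ≡ 11^419 ≡ 838 (mod 839), i.e. (11/839) = -1.
d is a non-residue mod p, hence 839 remains inert in O_K.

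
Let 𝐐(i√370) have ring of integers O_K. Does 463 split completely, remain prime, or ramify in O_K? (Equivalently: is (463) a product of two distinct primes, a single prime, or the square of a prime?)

Since -370 ≢ 1 mod 4, the ring of integers is ℤ[√-370] with discriminant 4·(-370) = -1480.
Since gcd(463, -1480) = 1 the prime 463 does not ramify.
Euler's criterion: (-370)^231 mod 463 = 462. Thus (-370|463) = -1.
(-370/463) = -1, so 463 is inert.

463 remains inert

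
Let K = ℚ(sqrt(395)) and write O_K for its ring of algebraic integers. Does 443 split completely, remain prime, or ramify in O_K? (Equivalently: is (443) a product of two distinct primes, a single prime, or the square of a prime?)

remains prime (inert)

395 mod 4 = 3, hence disc K = 4·395 = 1580 and O_K = ℤ[√395].
443 ∤ 1580, so 443 is unramified.
Compute (395/443) via Euler: 395^((443-1)/2) mod 443 = 442, so (395/443) = -1.
(395/443) = -1, so 443 is inert.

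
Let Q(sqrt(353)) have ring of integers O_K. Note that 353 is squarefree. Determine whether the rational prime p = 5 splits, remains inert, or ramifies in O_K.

d = 353 ≡ 1 (mod 4), so O_K = ℤ[(1+√353)/2] and disc(K) = d = 353.
disc(K) = 353 is not divisible by 5; 5 is unramified.
Euler's criterion: 353^2 mod 5 = 4. Thus (353|5) = -1.
Legendre symbol -1 ⇒ 5 is inert.

inert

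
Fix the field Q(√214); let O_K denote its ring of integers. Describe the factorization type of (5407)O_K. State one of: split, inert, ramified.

5407 remains inert

d = 214 ≡ 2 (mod 4), so O_K = ℤ[√214] and disc(K) = 4d = 856.
5407 ∤ 856, so 5407 is unramified.
(214/5407) = 214^2703 mod 5407 = 5406, giving Legendre symbol -1.
(214/5407) = -1, so 5407 is inert.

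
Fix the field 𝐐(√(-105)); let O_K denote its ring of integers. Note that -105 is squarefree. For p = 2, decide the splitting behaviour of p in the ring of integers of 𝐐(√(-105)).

d = -105 ≡ 3 (mod 4), so O_K = ℤ[√-105] and disc(K) = 4d = -420.
Ramification test: 2 | -420. The prime 2 ramifies in K.

ramified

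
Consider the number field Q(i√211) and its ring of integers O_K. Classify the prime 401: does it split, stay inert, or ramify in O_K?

-211 mod 4 = 1, hence disc K = -211 and O_K = ℤ[(1+√-211)/2].
disc(K) = -211 is not divisible by 401; 401 is unramified.
(-211/401) = 190^200 mod 401 = 400, giving Legendre symbol -1.
Legendre symbol -1 ⇒ 401 is inert.

p is inert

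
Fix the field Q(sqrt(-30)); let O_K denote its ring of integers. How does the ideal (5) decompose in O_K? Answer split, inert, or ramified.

ramified

-30 mod 4 = 2, hence disc K = 4·(-30) = -120 and O_K = ℤ[√-30].
disc(K) = -120 = 5·(-24), so p = 5 is ramified.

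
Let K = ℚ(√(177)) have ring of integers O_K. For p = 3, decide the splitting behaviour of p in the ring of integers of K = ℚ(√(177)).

ramified — (3) = 𝔭²

Since 177 ≡ 1 mod 4, the ring of integers is ℤ[(1+√177)/2] with discriminant 177.
Ramification test: 3 | 177. The prime 3 ramifies in K.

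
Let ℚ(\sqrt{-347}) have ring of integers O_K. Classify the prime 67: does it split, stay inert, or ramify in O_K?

Since -347 ≡ 1 mod 4, the ring of integers is ℤ[(1+√-347)/2] with discriminant -347.
Since gcd(67, -347) = 1 the prime 67 does not ramify.
Compute (-347/67) via Euler: 55^((67-1)/2) mod 67 = 1, so (-347/67) = 1.
Legendre symbol 1 ⇒ 67 is split.

split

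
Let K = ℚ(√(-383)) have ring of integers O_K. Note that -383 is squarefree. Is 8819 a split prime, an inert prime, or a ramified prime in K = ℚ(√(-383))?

inert — (8819) stays prime in O_K

-383 mod 4 = 1, hence disc K = -383 and O_K = ℤ[(1+√-383)/2].
disc(K) = -383 is not divisible by 8819; 8819 is unramified.
Euler's criterion: (-383)^4409 mod 8819 = 8818. Thus (-383|8819) = -1.
d is a non-residue mod p, hence 8819 remains inert in O_K.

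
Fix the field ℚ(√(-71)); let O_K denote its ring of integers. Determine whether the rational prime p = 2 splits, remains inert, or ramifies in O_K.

p splits

Since -71 ≡ 1 mod 4, the ring of integers is ℤ[(1+√-71)/2] with discriminant -71.
Since gcd(2, -71) = 1 the prime 2 does not ramify.
d ≡ 1 (mod 8); the supplementary law gives 2 split.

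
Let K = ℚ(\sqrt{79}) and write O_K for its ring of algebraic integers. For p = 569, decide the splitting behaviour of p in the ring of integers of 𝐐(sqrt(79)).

d = 79 ≡ 3 (mod 4), so O_K = ℤ[√79] and disc(K) = 4d = 316.
569 ∤ 316, so 569 is unramified.
Legendre symbol by Euler's criterion: (79/569) ≡ 79^284 ≡ 1 (mod 569), i.e. (79/569) = 1.
d is a quadratic residue mod p, hence 569 splits in O_K.

split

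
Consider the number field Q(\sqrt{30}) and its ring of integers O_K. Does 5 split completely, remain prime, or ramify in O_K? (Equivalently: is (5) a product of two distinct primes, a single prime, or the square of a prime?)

5 is ramified

Since 30 ≢ 1 mod 4, the ring of integers is ℤ[√30] with discriminant 4·30 = 120.
Ramification test: 5 | 120. The prime 5 ramifies in K.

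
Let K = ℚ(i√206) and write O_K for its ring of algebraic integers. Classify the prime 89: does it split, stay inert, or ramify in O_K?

d = -206 ≡ 2 (mod 4), so O_K = ℤ[√-206] and disc(K) = 4d = -824.
disc(K) = -824 is not divisible by 89; 89 is unramified.
(-206/89) = 61^44 mod 89 = 88, giving Legendre symbol -1.
d is a non-residue mod p, hence 89 remains inert in O_K.

p is inert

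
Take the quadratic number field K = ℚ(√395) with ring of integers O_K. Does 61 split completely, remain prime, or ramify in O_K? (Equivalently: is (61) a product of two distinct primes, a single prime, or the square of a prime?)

Since 395 ≢ 1 mod 4, the ring of integers is ℤ[√395] with discriminant 4·395 = 1580.
Since gcd(61, 1580) = 1 the prime 61 does not ramify.
Legendre symbol by Euler's criterion: (395/61) ≡ 395^30 ≡ 60 (mod 61), i.e. (395/61) = -1.
Legendre symbol -1 ⇒ 61 is inert.

remains prime (inert)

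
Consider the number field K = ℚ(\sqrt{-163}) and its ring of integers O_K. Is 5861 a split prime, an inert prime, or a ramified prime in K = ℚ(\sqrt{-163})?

split — (5861) = 𝔭₁𝔭₂ with 𝔭₁ ≠ 𝔭₂

-163 mod 4 = 1, hence disc K = -163 and O_K = ℤ[(1+√-163)/2].
Since gcd(5861, -163) = 1 the prime 5861 does not ramify.
Compute (-163/5861) via Euler: 5698^((5861-1)/2) mod 5861 = 1, so (-163/5861) = 1.
d is a quadratic residue mod p, hence 5861 splits in O_K.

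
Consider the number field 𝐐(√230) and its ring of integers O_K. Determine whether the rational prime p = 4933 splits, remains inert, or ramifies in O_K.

inert — (4933) stays prime in O_K

230 mod 4 = 2, hence disc K = 4·230 = 920 and O_K = ℤ[√230].
4933 ∤ 920, so 4933 is unramified.
Euler's criterion: 230^2466 mod 4933 = 4932. Thus (230|4933) = -1.
Legendre symbol -1 ⇒ 4933 is inert.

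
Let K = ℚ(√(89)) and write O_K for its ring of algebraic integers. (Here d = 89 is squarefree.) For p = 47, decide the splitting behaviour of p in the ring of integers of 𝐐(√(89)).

p splits

d = 89 ≡ 1 (mod 4), so O_K = ℤ[(1+√89)/2] and disc(K) = d = 89.
47 ∤ 89, so 47 is unramified.
Euler's criterion: 89^23 mod 47 = 1. Thus (89|47) = 1.
(89/47) = 1, so 47 splits.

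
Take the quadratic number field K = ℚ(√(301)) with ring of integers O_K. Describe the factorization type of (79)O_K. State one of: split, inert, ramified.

splits completely

Since 301 ≡ 1 mod 4, the ring of integers is ℤ[(1+√301)/2] with discriminant 301.
79 ∤ 301, so 79 is unramified.
Euler's criterion: 301^39 mod 79 = 1. Thus (301|79) = 1.
Legendre symbol 1 ⇒ 79 is split.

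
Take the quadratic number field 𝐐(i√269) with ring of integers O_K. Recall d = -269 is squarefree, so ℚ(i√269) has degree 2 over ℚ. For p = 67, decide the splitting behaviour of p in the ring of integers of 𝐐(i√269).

inert — (67) stays prime in O_K

-269 mod 4 = 3, hence disc K = 4·(-269) = -1076 and O_K = ℤ[√-269].
67 ∤ -1076, so 67 is unramified.
(-269/67) = 66^33 mod 67 = 66, giving Legendre symbol -1.
(-269/67) = -1, so 67 is inert.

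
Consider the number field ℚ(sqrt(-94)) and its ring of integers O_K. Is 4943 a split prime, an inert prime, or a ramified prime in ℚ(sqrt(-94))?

Since -94 ≢ 1 mod 4, the ring of integers is ℤ[√-94] with discriminant 4·(-94) = -376.
4943 ∤ -376, so 4943 is unramified.
Euler's criterion: (-94)^2471 mod 4943 = 1. Thus (-94|4943) = 1.
(-94/4943) = 1, so 4943 splits.

split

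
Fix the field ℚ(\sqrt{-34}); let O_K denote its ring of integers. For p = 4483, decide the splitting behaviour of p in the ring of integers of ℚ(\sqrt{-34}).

Since -34 ≢ 1 mod 4, the ring of integers is ℤ[√-34] with discriminant 4·(-34) = -136.
Since gcd(4483, -136) = 1 the prime 4483 does not ramify.
Euler's criterion: (-34)^2241 mod 4483 = 4482. Thus (-34|4483) = -1.
(-34/4483) = -1, so 4483 is inert.

inert — (4483) stays prime in O_K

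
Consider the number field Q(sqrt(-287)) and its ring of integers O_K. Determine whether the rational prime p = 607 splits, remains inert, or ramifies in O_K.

p is inert

-287 mod 4 = 1, hence disc K = -287 and O_K = ℤ[(1+√-287)/2].
disc(K) = -287 is not divisible by 607; 607 is unramified.
Euler's criterion: (-287)^303 mod 607 = 606. Thus (-287|607) = -1.
Legendre symbol -1 ⇒ 607 is inert.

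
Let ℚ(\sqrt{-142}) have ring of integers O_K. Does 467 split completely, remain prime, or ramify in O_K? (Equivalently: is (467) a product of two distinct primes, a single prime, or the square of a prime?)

splits completely

Since -142 ≢ 1 mod 4, the ring of integers is ℤ[√-142] with discriminant 4·(-142) = -568.
467 ∤ -568, so 467 is unramified.
(-142/467) = 325^233 mod 467 = 1, giving Legendre symbol 1.
Legendre symbol 1 ⇒ 467 is split.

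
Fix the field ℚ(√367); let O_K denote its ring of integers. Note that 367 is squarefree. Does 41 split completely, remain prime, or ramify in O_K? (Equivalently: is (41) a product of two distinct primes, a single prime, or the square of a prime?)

split

367 mod 4 = 3, hence disc K = 4·367 = 1468 and O_K = ℤ[√367].
41 ∤ 1468, so 41 is unramified.
Compute (367/41) via Euler: 39^((41-1)/2) mod 41 = 1, so (367/41) = 1.
(367/41) = 1, so 41 splits.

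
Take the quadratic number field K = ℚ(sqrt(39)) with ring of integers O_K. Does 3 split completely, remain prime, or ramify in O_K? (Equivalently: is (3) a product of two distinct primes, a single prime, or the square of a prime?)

ramified — (3) = 𝔭²

d = 39 ≡ 3 (mod 4), so O_K = ℤ[√39] and disc(K) = 4d = 156.
3 divides disc(K) = 156, so 3 ramifies.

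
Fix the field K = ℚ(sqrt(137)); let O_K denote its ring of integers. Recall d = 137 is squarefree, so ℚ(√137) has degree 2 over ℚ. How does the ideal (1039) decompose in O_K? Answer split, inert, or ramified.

Since 137 ≡ 1 mod 4, the ring of integers is ℤ[(1+√137)/2] with discriminant 137.
disc(K) = 137 is not divisible by 1039; 1039 is unramified.
Euler's criterion: 137^519 mod 1039 = 1038. Thus (137|1039) = -1.
d is a non-residue mod p, hence 1039 remains inert in O_K.

inert — (1039) stays prime in O_K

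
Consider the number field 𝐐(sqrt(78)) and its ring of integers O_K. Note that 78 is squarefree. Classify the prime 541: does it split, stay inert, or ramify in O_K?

78 mod 4 = 2, hence disc K = 4·78 = 312 and O_K = ℤ[√78].
541 ∤ 312, so 541 is unramified.
Compute (78/541) via Euler: 78^((541-1)/2) mod 541 = 1, so (78/541) = 1.
(78/541) = 1, so 541 splits.

p splits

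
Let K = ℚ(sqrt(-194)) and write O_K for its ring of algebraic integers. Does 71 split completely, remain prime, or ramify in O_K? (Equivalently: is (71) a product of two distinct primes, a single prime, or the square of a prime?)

splits completely

d = -194 ≡ 2 (mod 4), so O_K = ℤ[√-194] and disc(K) = 4d = -776.
disc(K) = -776 is not divisible by 71; 71 is unramified.
Legendre symbol by Euler's criterion: (-194/71) ≡ (-194)^35 ≡ 1 (mod 71), i.e. (-194/71) = 1.
d is a quadratic residue mod p, hence 71 splits in O_K.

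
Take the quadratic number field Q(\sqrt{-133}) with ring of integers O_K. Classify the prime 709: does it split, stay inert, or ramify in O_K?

Since -133 ≢ 1 mod 4, the ring of integers is ℤ[√-133] with discriminant 4·(-133) = -532.
709 ∤ -532, so 709 is unramified.
Legendre symbol by Euler's criterion: (-133/709) ≡ (-133)^354 ≡ 1 (mod 709), i.e. (-133/709) = 1.
(-133/709) = 1, so 709 splits.

splits completely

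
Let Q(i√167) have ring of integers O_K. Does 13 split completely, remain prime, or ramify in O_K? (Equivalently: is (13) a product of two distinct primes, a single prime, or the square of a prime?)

-167 mod 4 = 1, hence disc K = -167 and O_K = ℤ[(1+√-167)/2].
Since gcd(13, -167) = 1 the prime 13 does not ramify.
(-167/13) = 2^6 mod 13 = 12, giving Legendre symbol -1.
d is a non-residue mod p, hence 13 remains inert in O_K.

inert — (13) stays prime in O_K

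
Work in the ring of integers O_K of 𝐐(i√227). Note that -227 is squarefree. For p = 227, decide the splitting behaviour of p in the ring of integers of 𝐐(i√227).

227 is ramified

-227 mod 4 = 1, hence disc K = -227 and O_K = ℤ[(1+√-227)/2].
227 divides disc(K) = -227, so 227 ramifies.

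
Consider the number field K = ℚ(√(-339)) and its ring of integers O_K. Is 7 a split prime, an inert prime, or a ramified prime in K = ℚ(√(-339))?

p splits

-339 mod 4 = 1, hence disc K = -339 and O_K = ℤ[(1+√-339)/2].
Since gcd(7, -339) = 1 the prime 7 does not ramify.
(-339/7) = 4^3 mod 7 = 1, giving Legendre symbol 1.
(-339/7) = 1, so 7 splits.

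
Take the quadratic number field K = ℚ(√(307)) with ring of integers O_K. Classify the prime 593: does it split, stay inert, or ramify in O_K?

splits completely

d = 307 ≡ 3 (mod 4), so O_K = ℤ[√307] and disc(K) = 4d = 1228.
Since gcd(593, 1228) = 1 the prime 593 does not ramify.
Legendre symbol by Euler's criterion: (307/593) ≡ 307^296 ≡ 1 (mod 593), i.e. (307/593) = 1.
d is a quadratic residue mod p, hence 593 splits in O_K.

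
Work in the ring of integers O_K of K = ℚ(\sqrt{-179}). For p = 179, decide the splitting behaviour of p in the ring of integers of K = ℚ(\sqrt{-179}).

179 is ramified

Since -179 ≡ 1 mod 4, the ring of integers is ℤ[(1+√-179)/2] with discriminant -179.
Ramification test: 179 | -179. The prime 179 ramifies in K.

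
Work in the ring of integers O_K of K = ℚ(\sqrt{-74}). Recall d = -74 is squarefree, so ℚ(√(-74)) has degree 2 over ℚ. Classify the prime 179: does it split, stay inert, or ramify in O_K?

inert

Since -74 ≢ 1 mod 4, the ring of integers is ℤ[√-74] with discriminant 4·(-74) = -296.
Since gcd(179, -296) = 1 the prime 179 does not ramify.
Euler's criterion: (-74)^89 mod 179 = 178. Thus (-74|179) = -1.
d is a non-residue mod p, hence 179 remains inert in O_K.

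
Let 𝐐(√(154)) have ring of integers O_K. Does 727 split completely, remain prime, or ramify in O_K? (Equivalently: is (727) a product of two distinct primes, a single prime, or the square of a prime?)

d = 154 ≡ 2 (mod 4), so O_K = ℤ[√154] and disc(K) = 4d = 616.
727 ∤ 616, so 727 is unramified.
Legendre symbol by Euler's criterion: (154/727) ≡ 154^363 ≡ 726 (mod 727), i.e. (154/727) = -1.
Legendre symbol -1 ⇒ 727 is inert.

p is inert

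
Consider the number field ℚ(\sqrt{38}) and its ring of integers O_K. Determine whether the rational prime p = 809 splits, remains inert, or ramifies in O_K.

split — (809) = 𝔭₁𝔭₂ with 𝔭₁ ≠ 𝔭₂

Since 38 ≢ 1 mod 4, the ring of integers is ℤ[√38] with discriminant 4·38 = 152.
disc(K) = 152 is not divisible by 809; 809 is unramified.
Euler's criterion: 38^404 mod 809 = 1. Thus (38|809) = 1.
(38/809) = 1, so 809 splits.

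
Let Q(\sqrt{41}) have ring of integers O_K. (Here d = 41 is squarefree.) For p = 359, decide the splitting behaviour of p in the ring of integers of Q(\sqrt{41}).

d = 41 ≡ 1 (mod 4), so O_K = ℤ[(1+√41)/2] and disc(K) = d = 41.
Since gcd(359, 41) = 1 the prime 359 does not ramify.
Compute (41/359) via Euler: 41^((359-1)/2) mod 359 = 1, so (41/359) = 1.
(41/359) = 1, so 359 splits.

splits completely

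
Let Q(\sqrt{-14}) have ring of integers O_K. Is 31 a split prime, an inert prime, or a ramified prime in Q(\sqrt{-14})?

inert

Since -14 ≢ 1 mod 4, the ring of integers is ℤ[√-14] with discriminant 4·(-14) = -56.
Since gcd(31, -56) = 1 the prime 31 does not ramify.
Euler's criterion: (-14)^15 mod 31 = 30. Thus (-14|31) = -1.
d is a non-residue mod p, hence 31 remains inert in O_K.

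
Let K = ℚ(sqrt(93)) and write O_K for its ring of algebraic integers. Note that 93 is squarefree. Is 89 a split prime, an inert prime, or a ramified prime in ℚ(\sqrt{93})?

Since 93 ≡ 1 mod 4, the ring of integers is ℤ[(1+√93)/2] with discriminant 93.
disc(K) = 93 is not divisible by 89; 89 is unramified.
Legendre symbol by Euler's criterion: (93/89) ≡ 93^44 ≡ 1 (mod 89), i.e. (93/89) = 1.
Legendre symbol 1 ⇒ 89 is split.

p splits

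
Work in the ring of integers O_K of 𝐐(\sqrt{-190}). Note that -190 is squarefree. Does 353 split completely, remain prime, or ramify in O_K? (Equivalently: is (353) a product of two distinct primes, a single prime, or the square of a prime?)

353 remains inert

Since -190 ≢ 1 mod 4, the ring of integers is ℤ[√-190] with discriminant 4·(-190) = -760.
Since gcd(353, -760) = 1 the prime 353 does not ramify.
Legendre symbol by Euler's criterion: (-190/353) ≡ (-190)^176 ≡ 352 (mod 353), i.e. (-190/353) = -1.
Legendre symbol -1 ⇒ 353 is inert.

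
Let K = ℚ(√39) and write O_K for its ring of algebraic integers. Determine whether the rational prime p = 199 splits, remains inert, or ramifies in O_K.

p is inert

Since 39 ≢ 1 mod 4, the ring of integers is ℤ[√39] with discriminant 4·39 = 156.
Since gcd(199, 156) = 1 the prime 199 does not ramify.
Legendre symbol by Euler's criterion: (39/199) ≡ 39^99 ≡ 198 (mod 199), i.e. (39/199) = -1.
(39/199) = -1, so 199 is inert.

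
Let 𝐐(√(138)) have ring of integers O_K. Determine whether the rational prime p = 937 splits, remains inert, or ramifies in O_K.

remains prime (inert)

d = 138 ≡ 2 (mod 4), so O_K = ℤ[√138] and disc(K) = 4d = 552.
Since gcd(937, 552) = 1 the prime 937 does not ramify.
Legendre symbol by Euler's criterion: (138/937) ≡ 138^468 ≡ 936 (mod 937), i.e. (138/937) = -1.
d is a non-residue mod p, hence 937 remains inert in O_K.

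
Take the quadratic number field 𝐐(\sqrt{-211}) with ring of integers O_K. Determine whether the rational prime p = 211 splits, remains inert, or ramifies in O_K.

p ramifies

-211 mod 4 = 1, hence disc K = -211 and O_K = ℤ[(1+√-211)/2].
Ramification test: 211 | -211. The prime 211 ramifies in K.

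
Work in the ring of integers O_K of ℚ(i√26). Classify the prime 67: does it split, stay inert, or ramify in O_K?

remains prime (inert)

-26 mod 4 = 2, hence disc K = 4·(-26) = -104 and O_K = ℤ[√-26].
67 ∤ -104, so 67 is unramified.
(-26/67) = 41^33 mod 67 = 66, giving Legendre symbol -1.
d is a non-residue mod p, hence 67 remains inert in O_K.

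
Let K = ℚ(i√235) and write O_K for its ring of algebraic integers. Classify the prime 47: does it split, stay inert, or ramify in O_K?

47 is ramified

d = -235 ≡ 1 (mod 4), so O_K = ℤ[(1+√-235)/2] and disc(K) = d = -235.
Ramification test: 47 | -235. The prime 47 ramifies in K.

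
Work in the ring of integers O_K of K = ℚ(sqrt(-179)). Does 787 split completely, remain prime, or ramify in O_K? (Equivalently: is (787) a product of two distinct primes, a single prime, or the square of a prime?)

787 remains inert

-179 mod 4 = 1, hence disc K = -179 and O_K = ℤ[(1+√-179)/2].
disc(K) = -179 is not divisible by 787; 787 is unramified.
(-179/787) = 608^393 mod 787 = 786, giving Legendre symbol -1.
(-179/787) = -1, so 787 is inert.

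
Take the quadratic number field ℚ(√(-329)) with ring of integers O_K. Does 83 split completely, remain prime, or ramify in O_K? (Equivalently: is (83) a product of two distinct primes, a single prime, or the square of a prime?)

83 splits in O_K

-329 mod 4 = 3, hence disc K = 4·(-329) = -1316 and O_K = ℤ[√-329].
Since gcd(83, -1316) = 1 the prime 83 does not ramify.
Compute (-329/83) via Euler: 3^((83-1)/2) mod 83 = 1, so (-329/83) = 1.
(-329/83) = 1, so 83 splits.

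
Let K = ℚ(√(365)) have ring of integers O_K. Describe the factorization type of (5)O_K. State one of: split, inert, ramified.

365 mod 4 = 1, hence disc K = 365 and O_K = ℤ[(1+√365)/2].
5 divides disc(K) = 365, so 5 ramifies.

ramified — (5) = 𝔭²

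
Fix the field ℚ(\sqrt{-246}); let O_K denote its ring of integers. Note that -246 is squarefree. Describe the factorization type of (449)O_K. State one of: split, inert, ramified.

inert

d = -246 ≡ 2 (mod 4), so O_K = ℤ[√-246] and disc(K) = 4d = -984.
449 ∤ -984, so 449 is unramified.
Legendre symbol by Euler's criterion: (-246/449) ≡ (-246)^224 ≡ 448 (mod 449), i.e. (-246/449) = -1.
d is a non-residue mod p, hence 449 remains inert in O_K.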